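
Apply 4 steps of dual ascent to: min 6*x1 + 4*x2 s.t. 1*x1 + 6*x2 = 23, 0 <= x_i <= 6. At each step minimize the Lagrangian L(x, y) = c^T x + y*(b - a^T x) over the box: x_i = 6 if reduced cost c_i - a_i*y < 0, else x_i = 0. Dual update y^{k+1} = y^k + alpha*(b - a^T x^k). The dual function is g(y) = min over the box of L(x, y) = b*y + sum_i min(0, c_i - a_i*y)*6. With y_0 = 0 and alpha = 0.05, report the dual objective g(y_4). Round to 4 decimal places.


Dual ascent for LP: min 6*x1 + 4*x2, 1*x1 + 6*x2 = 23, 0 <= x_i <= 6
Step 1: y^k = 0.0, reduced costs: (6.0, 4.0)
  x^k = (0.0, 0.0), subgradient = b - a^T x = 23.0
  y^{k+1} = 0.0 + 0.05*23.0 = 1.15
Step 2: y^k = 1.15, reduced costs: (4.85, -2.9)
  x^k = (0.0, 6.0), subgradient = b - a^T x = -13.0
  y^{k+1} = 1.15 + 0.05*-13.0 = 0.5
Step 3: y^k = 0.5, reduced costs: (5.5, 1.0)
  x^k = (0.0, 0.0), subgradient = b - a^T x = 23.0
  y^{k+1} = 0.5 + 0.05*23.0 = 1.65
Step 4: y^k = 1.65, reduced costs: (4.35, -5.9)
  x^k = (0.0, 6.0), subgradient = b - a^T x = -13.0
  y^{k+1} = 1.65 + 0.05*-13.0 = 1.0
Dual objective at y_4 = 1.0: reduced costs (5.0, -2.0), box minimizer x = (0.0, 6.0)
g(y_4) = b*y + (c1 - a1*y)*x1 + (c2 - a2*y)*x2 = 23*1.0 + 5.0*0.0 + (-2.0)*6.0 = 23.0 + 0.0 - 12.0 = 11.0


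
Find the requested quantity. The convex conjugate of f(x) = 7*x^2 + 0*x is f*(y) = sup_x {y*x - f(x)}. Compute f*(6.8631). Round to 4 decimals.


f*(y) = sup_x {y*x - a*x^2 - b*x} = sup_x {(y-b)*x - a*x^2}
FOC: (y - b) - 2a*x = 0 => x* = (y - b)/(2a)
x* = (6.8631 - 0)/(2*7) = 0.4902
f*(6.8631) = (y-b)^2/(4a) = (6.8631 - 0)^2/(4*7)
= 47.1021/28 = 1.6822


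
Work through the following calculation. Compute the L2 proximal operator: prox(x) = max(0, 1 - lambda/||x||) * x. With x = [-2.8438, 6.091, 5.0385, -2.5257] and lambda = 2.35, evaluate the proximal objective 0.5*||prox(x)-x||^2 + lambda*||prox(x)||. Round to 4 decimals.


Step 1: Compute ||x||.
||x|| = 8.7723
Step 2: Compute scaling factor.
scale = max(0, 1 - 2.35/8.7723) = 0.7321
Step 3: prox(x) = [-2.082, 4.4593, 3.6887, -1.8491]
||prox(x)|| = 6.4223
Step 4: Proximal objective.
0.5*||prox-x||^2 = 2.7613
lambda*||prox|| = 15.0924
Total = 17.8536


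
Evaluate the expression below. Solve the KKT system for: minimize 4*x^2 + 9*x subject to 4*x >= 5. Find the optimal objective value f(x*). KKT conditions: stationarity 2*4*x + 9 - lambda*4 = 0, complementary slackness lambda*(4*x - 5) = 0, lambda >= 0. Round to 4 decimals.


Step 1: Try lambda = 0 (constraint inactive).
x_unc = -9/(2*4) = -1.125
Check: 4*-1.125 = -4.5 < 5 -- violated!
Step 2: Constraint must be active: 4*x = 5
x* = 5/4 = 1.25
lambda = (2*4*1.25 + 9)/4 = 4.75
Step 3: Compute optimal value.
f(x*) = 4*1.25^2 + 9*1.25 = 17.5


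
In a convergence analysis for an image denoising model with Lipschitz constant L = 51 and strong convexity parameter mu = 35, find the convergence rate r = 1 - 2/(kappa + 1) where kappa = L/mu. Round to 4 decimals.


Step 1: Compute the condition number.
kappa = L/mu = 51/35 = 1.4571
Step 2: Compute the convergence rate.
r = 1 - 2/(kappa + 1) = 1 - 2*mu/(L + mu) = (L - mu)/(L + mu) = 16/86 = 0.186


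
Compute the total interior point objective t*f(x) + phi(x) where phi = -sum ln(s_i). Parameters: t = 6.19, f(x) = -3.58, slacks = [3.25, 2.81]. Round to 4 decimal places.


Step 1: Compute log-barrier.
ln values: [1.1787, 1.0332]
phi = -(1.1787 + 1.0332) = -2.2118
Step 2: Compute augmented objective.
t*f(x) = 6.19*-3.58 = -22.1602
Total = -22.1602 - 2.2118 = -24.372


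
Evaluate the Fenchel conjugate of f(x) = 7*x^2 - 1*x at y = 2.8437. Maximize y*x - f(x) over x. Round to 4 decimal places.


f*(y) = sup_x {y*x - a*x^2 - b*x} = sup_x {(y-b)*x - a*x^2}
FOC: (y - b) - 2a*x = 0 => x* = (y - b)/(2a)
x* = (2.8437 + 1)/(2*7) = 0.2746
f*(2.8437) = (y-b)^2/(4a) = (2.8437 + 1)^2/(4*7)
= 14.774/28 = 0.5276


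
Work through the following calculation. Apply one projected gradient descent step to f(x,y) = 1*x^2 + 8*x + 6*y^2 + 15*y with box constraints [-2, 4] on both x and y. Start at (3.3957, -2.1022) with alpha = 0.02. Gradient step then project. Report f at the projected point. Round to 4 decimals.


Step 1: Compute gradient at (3.3957, -2.1022).
grad_x = 2*1*3.3957 + 8 = 14.7914
grad_y = 2*6*-2.1022 + 15 = -10.2264
Step 2: Gradient step.
x_raw = 3.3957 - 0.02*14.7914 = 3.0999
y_raw = -2.1022 - 0.02*-10.2264 = -1.8977
Step 3: Project onto [-2, 4].
x_proj = clip(3.0999) = 3.0999
y_proj = clip(-1.8977) = -1.8977
Step 4: Evaluate f.
f(3.0999, -1.8977) = 27.5501


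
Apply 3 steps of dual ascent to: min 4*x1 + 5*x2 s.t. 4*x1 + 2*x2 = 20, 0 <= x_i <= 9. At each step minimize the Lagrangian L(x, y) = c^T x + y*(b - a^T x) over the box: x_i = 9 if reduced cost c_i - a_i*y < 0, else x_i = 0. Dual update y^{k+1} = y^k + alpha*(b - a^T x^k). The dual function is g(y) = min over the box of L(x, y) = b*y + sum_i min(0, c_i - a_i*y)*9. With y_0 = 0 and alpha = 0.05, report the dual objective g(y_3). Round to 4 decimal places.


Dual ascent for LP: min 4*x1 + 5*x2, 4*x1 + 2*x2 = 20, 0 <= x_i <= 9
Step 1: y^k = 0.0, reduced costs: (4.0, 5.0)
  x^k = (0.0, 0.0), subgradient = b - a^T x = 20.0
  y^{k+1} = 0.0 + 0.05*20.0 = 1.0
Step 2: y^k = 1.0, reduced costs: (0.0, 3.0)
  x^k = (0.0, 0.0), subgradient = b - a^T x = 20.0
  y^{k+1} = 1.0 + 0.05*20.0 = 2.0
Step 3: y^k = 2.0, reduced costs: (-4.0, 1.0)
  x^k = (9.0, 0.0), subgradient = b - a^T x = -16.0
  y^{k+1} = 2.0 + 0.05*-16.0 = 1.2
Dual objective at y_3 = 1.2: reduced costs (-0.8, 2.6), box minimizer x = (9.0, 0.0)
g(y_3) = b*y + (c1 - a1*y)*x1 + (c2 - a2*y)*x2 = 20*1.2 + (-0.8)*9.0 + 2.6*0.0 = 24.0 - 7.2 + 0.0 = 16.8


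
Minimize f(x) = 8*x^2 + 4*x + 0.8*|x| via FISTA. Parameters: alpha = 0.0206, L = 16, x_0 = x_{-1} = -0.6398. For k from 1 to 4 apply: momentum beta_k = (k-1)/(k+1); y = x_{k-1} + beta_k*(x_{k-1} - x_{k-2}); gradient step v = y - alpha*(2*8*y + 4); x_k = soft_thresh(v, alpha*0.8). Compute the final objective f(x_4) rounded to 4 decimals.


FISTA on f(x) = 8*x^2 + 4*x + 0.8*|x|
L = 16, alpha = 0.0206
Iteration 1: beta = 0.0, y = -0.6398 + 0.0*(-0.6398 + 0.6398) = -0.6398
  grad(y) = -6.2368, v = y - alpha*grad = -0.5113
  prox(v) = soft_thresh(-0.5113, 0.0165) = -0.4948
Iteration 2: beta = 0.3333, y = -0.4948 + 0.3333*(-0.4948 + 0.6398) = -0.4465
  grad(y) = -3.1444, v = y - alpha*grad = -0.3817
  prox(v) = soft_thresh(-0.3817, 0.0165) = -0.3653
Iteration 3: beta = 0.5, y = -0.3653 + 0.5*(-0.3653 + 0.4948) = -0.3005
  grad(y) = -0.8077, v = y - alpha*grad = -0.2838
  prox(v) = soft_thresh(-0.2838, 0.0165) = -0.2674
Iteration 4: beta = 0.6, y = -0.2674 + 0.6*(-0.2674 + 0.3653) = -0.2086
  grad(y) = 0.6621, v = y - alpha*grad = -0.2223
  prox(v) = soft_thresh(-0.2223, 0.0165) = -0.2058
f(x_4) = 8*(-0.2058)^2 + 4*(-0.2058) + 0.8*|-0.2058| = -0.3197


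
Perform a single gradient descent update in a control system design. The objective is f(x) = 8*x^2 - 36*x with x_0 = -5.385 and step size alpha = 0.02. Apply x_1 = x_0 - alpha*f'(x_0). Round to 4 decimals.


We compute the gradient at x_0 and apply the update.
f'(x) = 16*x - 36
f'(-5.385) = 16*-5.385 - 36 = -122.16
x_1 = -5.385 - 0.02*-122.16 = -2.9418


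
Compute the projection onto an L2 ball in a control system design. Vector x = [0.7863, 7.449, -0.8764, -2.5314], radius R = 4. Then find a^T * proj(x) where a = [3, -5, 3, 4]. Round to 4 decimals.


Step 1: Compute ||x|| (intermediates to 6 decimals).
||x|| = sqrt(0.7863^2 + 7.449^2 + (-0.8764)^2 + (-2.5314)^2) = 7.954994
Step 2: Project.
Since ||x|| > R, scale = R/||x|| = 4/7.954994 = 0.502829, proj(x) = scale * x
proj(x) = [0.395374, 3.745573, -0.440679, -1.272861]
Step 3: Dot product.
a^T * proj(x) = 3*0.395374 - 5*3.745573 + 3*(-0.440679) + 4*(-1.272861) = -23.9552


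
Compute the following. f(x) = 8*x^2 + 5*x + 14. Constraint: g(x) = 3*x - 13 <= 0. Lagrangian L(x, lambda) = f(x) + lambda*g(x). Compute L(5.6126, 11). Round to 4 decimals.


Step 1: Evaluate f(x).
f(5.6126) = 8*5.6126^2 + 5*5.6126 + 14 = 294.0732
Step 2: Evaluate g(x).
g(5.6126) = 3*5.6126 - 13 = 3.8378
Step 3: Compute Lagrangian.
L = 294.0732 + 11*3.8378 = 336.289


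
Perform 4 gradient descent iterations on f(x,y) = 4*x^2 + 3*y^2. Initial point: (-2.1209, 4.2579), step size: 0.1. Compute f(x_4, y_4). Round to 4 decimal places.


Gradient descent on f(x,y) = 4*x^2 + 3*y^2.
Starting point: (-2.1209, 4.2579), alpha = 0.1
Step 1: grad_x = 2*4*-2.1209 = -16.9672, grad_y = 2*3*4.2579 = 25.5474
  x_1 = -2.1209 - 0.1*-16.9672 = -0.4242
  y_1 = 4.2579 - 0.1*25.5474 = 1.7032
Step 2: grad_x = 2*4*-0.4242 = -3.3934, grad_y = 2*3*1.7032 = 10.219
  x_2 = -0.4242 - 0.1*-3.3934 = -0.0848
  y_2 = 1.7032 - 0.1*10.219 = 0.6813
Step 3: grad_x = 2*4*-0.0848 = -0.6787, grad_y = 2*3*0.6813 = 4.0876
  x_3 = -0.0848 - 0.1*-0.6787 = -0.017
  y_3 = 0.6813 - 0.1*4.0876 = 0.2725
Step 4: grad_x = 2*4*-0.017 = -0.1357, grad_y = 2*3*0.2725 = 1.635
  x_4 = -0.017 - 0.1*-0.1357 = -0.0034
  y_4 = 0.2725 - 0.1*1.635 = 0.109
f(-0.0034, 0.109) = 4*(-0.0034)^2 + 3*0.109^2 = 0.0357


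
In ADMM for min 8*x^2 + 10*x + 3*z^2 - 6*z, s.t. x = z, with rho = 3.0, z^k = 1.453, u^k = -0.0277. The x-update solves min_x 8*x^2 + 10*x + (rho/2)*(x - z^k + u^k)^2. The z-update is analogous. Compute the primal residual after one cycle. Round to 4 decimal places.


ADMM iteration with rho = 3.0, z^k = 1.453, u^k = -0.0277
Step 1: x-update.
Minimize 8*x^2 + 10*x + (3.0/2)*(x - 1.453 - 0.0277)^2
FOC: (2*8 + 3.0)*x = -10 + 3.0*(1.453 + 0.0277)
x^{k+1} = -0.2925
Step 2: z-update.
Minimize 3*z^2 - 6*z + (3.0/2)*(-0.2925 - z - 0.0277)^2
FOC: (2*3 + 3.0)*z = 6 + 3.0*(-0.2925 - 0.0277)
z^{k+1} = 0.5599
Step 3: u-update.
u^{k+1} = -0.0277 - 0.2925 - 0.5599 = -0.8801
Step 4: Primal residual = |-0.2925 - 0.5599| = 0.8524


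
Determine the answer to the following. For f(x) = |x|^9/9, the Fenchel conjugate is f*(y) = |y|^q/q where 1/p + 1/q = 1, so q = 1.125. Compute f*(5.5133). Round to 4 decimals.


The conjugate exponent q satisfies 1/p + 1/q = 1.
p = 9, so q = 9/(9 - 1) = 1.125
|y|^q = 5.5133^1.125 = 6.8248
f*(5.5133) = 6.8248 / 1.125 = 6.0665


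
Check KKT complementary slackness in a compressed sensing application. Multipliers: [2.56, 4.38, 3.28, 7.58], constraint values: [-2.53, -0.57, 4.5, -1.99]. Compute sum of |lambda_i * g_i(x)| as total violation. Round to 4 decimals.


KKT complementary slackness check:
lambda_1 * g_1 = 2.56 * -2.53 = -6.4768
lambda_2 * g_2 = 4.38 * -0.57 = -2.4966
lambda_3 * g_3 = 3.28 * 4.5 = 14.76
lambda_4 * g_4 = 7.58 * -1.99 = -15.0842
Total violation = 6.4768 + 2.4966 + 14.76 + 15.0842 = 38.8176


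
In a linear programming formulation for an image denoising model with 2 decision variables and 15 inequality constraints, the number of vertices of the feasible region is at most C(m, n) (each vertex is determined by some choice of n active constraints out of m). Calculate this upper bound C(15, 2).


Each vertex corresponds to some choice of n active constraints out of m, so the number of vertices is at most C(m, n) = m! / (n!(m-n)!).
m = 15, n = 2
Numerator: 15 * 14
Denominator: 2! = 2
C(15, 2) = 105


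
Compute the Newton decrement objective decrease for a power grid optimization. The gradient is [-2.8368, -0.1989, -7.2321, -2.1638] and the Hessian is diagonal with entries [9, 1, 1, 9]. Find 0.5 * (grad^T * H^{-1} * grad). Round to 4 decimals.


Step 1: H is diagonal, so H^(-1) * g = [-0.3152, -0.1989, -7.2321, -0.2404].
Step 2: g^T H^(-1) g = sum_i g_i^2 / H_ii
  = (-2.8368)^2/9 + (-0.1989)^2/1 + (-7.2321)^2/1 + (-2.1638)^2/9
  = 0.8942 + 0.0396 + 52.3033 + 0.5202 = 53.7572
Step 3: Objective decrease = 0.5 * g^T H^(-1) g = 26.8786


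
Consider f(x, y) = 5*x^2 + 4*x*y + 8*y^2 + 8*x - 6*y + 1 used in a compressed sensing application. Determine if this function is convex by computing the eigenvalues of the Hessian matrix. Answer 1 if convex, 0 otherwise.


The Hessian of f(x,y) = 5*x^2 + 4*x*y + 8*y^2 + 8*x - 6*y + 1 is:
H = [[10, 4], [4, 16]]
Trace = 10 + 16 = 26
Determinant = 10*16 - (4)^2 = 144
Discriminant = (26)^2 - 4*144 = 100.0
Eigenvalues: lambda_1 = 8.0, lambda_2 = 18.0
The function is convex.

1


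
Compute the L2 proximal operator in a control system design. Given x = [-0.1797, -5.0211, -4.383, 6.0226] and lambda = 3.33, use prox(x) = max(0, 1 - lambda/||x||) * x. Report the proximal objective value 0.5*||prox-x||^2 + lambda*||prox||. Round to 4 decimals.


Step 1: Compute ||x||.
||x|| = 8.9848
Step 2: Compute scaling factor.
scale = max(0, 1 - 3.33/8.9848) = 0.6294
Step 3: prox(x) = [-0.1131, -3.1601, -2.7585, 3.7905]
||prox(x)|| = 5.6548
Step 4: Proximal objective.
0.5*||prox-x||^2 = 5.5445
lambda*||prox|| = 18.8305
Total = 24.3748


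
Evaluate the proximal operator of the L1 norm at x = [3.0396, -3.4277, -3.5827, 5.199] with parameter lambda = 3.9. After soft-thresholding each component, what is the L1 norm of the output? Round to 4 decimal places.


Soft-thresholding with lambda = 3.9:
prox(3.0396) = sign(3.0396)*max(|3.0396| - 3.9, 0) = 0.0
prox(-3.4277) = sign(-3.4277)*max(|-3.4277| - 3.9, 0) = 0.0
prox(-3.5827) = sign(-3.5827)*max(|-3.5827| - 3.9, 0) = 0.0
prox(5.199) = sign(5.199)*max(|5.199| - 3.9, 0) = 1.299
prox(x) = [0.0, 0.0, 0.0, 1.299]
||prox(x)||_1 = 0.0 + 0.0 + 0.0 + 1.299 = 1.299


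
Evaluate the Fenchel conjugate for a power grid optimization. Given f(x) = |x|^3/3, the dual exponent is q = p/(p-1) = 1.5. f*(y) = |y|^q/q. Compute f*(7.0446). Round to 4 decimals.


The conjugate exponent q satisfies 1/p + 1/q = 1.
p = 3, so q = 3/(3 - 1) = 1.5
|y|^q = 7.0446^1.5 = 18.6975
f*(7.0446) = 18.6975 / 1.5 = 12.465


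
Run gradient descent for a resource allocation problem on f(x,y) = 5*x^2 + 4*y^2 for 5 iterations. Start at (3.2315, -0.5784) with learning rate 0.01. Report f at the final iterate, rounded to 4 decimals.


Gradient descent on f(x,y) = 5*x^2 + 4*y^2.
Starting point: (3.2315, -0.5784), alpha = 0.01
Step 1: grad_x = 2*5*3.2315 = 32.315, grad_y = 2*4*-0.5784 = -4.6272
  x_1 = 3.2315 - 0.01*32.315 = 2.9084
  y_1 = -0.5784 - 0.01*-4.6272 = -0.5321
Step 2: grad_x = 2*5*2.9084 = 29.0835, grad_y = 2*4*-0.5321 = -4.257
  x_2 = 2.9084 - 0.01*29.0835 = 2.6175
  y_2 = -0.5321 - 0.01*-4.257 = -0.4896
Step 3: grad_x = 2*5*2.6175 = 26.1752, grad_y = 2*4*-0.4896 = -3.9165
  x_3 = 2.6175 - 0.01*26.1752 = 2.3558
  y_3 = -0.4896 - 0.01*-3.9165 = -0.4504
Step 4: grad_x = 2*5*2.3558 = 23.5576, grad_y = 2*4*-0.4504 = -3.6031
  x_4 = 2.3558 - 0.01*23.5576 = 2.1202
  y_4 = -0.4504 - 0.01*-3.6031 = -0.4144
Step 5: grad_x = 2*5*2.1202 = 21.2019, grad_y = 2*4*-0.4144 = -3.3149
  x_5 = 2.1202 - 0.01*21.2019 = 1.9082
  y_5 = -0.4144 - 0.01*-3.3149 = -0.3812
f(1.9082, -0.3812) = 5*1.9082^2 + 4*(-0.3812)^2 = 18.7868


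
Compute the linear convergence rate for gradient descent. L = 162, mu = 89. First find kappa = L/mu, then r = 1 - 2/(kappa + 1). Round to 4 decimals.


Step 1: Compute the condition number.
kappa = L/mu = 162/89 = 1.8202
Step 2: Compute the convergence rate.
r = 1 - 2/(kappa + 1) = 1 - 2*mu/(L + mu) = (L - mu)/(L + mu) = 73/251 = 0.2908


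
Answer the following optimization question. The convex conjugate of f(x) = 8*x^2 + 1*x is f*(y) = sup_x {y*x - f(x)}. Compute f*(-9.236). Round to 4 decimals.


f*(y) = sup_x {y*x - a*x^2 - b*x} = sup_x {(y-b)*x - a*x^2}
FOC: (y - b) - 2a*x = 0 => x* = (y - b)/(2a)
x* = (-9.236 - 1)/(2*8) = -0.6398
f*(-9.236) = (y-b)^2/(4a) = (-9.236 - 1)^2/(4*8)
= 104.7757/32 = 3.2742


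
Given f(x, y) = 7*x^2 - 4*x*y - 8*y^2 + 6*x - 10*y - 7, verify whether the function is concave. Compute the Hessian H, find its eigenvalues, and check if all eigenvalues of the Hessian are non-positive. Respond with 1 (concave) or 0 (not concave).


The Hessian of f(x,y) = 7*x^2 - 4*x*y - 8*y^2 + 6*x - 10*y - 7 is:
H = [[14, -4], [-4, -16]]
Trace = 14 - 16 = -2
Determinant = 14*-16 - (-4)^2 = -240
Discriminant = (-2)^2 - 4*-240 = 964.0
Eigenvalues: lambda_1 = -16.5242, lambda_2 = 14.5242
The function is not concave.

0


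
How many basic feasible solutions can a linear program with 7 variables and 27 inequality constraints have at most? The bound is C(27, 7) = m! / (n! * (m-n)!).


Each vertex corresponds to some choice of n active constraints out of m, so the number of vertices is at most C(m, n) = m! / (n!(m-n)!).
m = 27, n = 7
Numerator: 27 * 26 * 25 * 24 * 23 * 22 * 21
Denominator: 7! = 5040
C(27, 7) = 888030


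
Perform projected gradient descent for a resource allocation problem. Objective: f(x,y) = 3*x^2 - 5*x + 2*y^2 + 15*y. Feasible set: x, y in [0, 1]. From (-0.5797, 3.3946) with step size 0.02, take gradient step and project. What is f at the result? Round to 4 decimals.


Step 1: Compute gradient at (-0.5797, 3.3946).
grad_x = 2*3*-0.5797 - 5 = -8.4782
grad_y = 2*2*3.3946 + 15 = 28.5784
Step 2: Gradient step.
x_raw = -0.5797 - 0.02*-8.4782 = -0.4101
y_raw = 3.3946 - 0.02*28.5784 = 2.823
Step 3: Project onto [0, 1].
x_proj = clip(-0.4101) = 0.0
y_proj = clip(2.823) = 1.0
Step 4: Evaluate f.
f(0.0, 1.0) = 17.0


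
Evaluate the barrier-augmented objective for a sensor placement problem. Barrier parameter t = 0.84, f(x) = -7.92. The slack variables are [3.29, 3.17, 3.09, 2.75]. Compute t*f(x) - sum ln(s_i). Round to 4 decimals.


Step 1: Compute log-barrier.
ln values: [1.1909, 1.1537, 1.1282, 1.0116]
phi = -(1.1909 + 1.1537 + 1.1282 + 1.0116) = -4.4844
Step 2: Compute augmented objective.
t*f(x) = 0.84*-7.92 = -6.6528
Total = -6.6528 - 4.4844 = -11.1372


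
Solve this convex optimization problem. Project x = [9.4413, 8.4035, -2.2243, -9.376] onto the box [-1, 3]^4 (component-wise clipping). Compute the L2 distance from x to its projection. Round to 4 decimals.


Project each component onto [-1, 3].
clip(9.4413) = 3.0, clip(8.4035) = 3.0, clip(-2.2243) = -1.0, clip(-9.376) = -1.0
Projection = [3.0, 3.0, -1.0, -1.0]
Squared diffs: [41.4903, 29.1978, 1.4989, 70.1574]
Distance = sqrt(142.3444) = 11.9308


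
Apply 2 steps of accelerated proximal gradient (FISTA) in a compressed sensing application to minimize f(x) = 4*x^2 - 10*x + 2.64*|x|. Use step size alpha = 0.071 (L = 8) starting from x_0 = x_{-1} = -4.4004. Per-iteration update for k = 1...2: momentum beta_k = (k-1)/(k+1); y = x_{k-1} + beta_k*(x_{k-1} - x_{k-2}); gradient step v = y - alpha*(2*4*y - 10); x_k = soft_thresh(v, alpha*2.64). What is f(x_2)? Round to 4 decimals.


FISTA on f(x) = 4*x^2 - 10*x + 2.64*|x|
L = 8, alpha = 0.071
Iteration 1: beta = 0.0, y = -4.4004 + 0.0*(-4.4004 + 4.4004) = -4.4004
  grad(y) = -45.2032, v = y - alpha*grad = -1.191
  prox(v) = soft_thresh(-1.191, 0.1874) = -1.0035
Iteration 2: beta = 0.3333, y = -1.0035 + 0.3333*(-1.0035 + 4.4004) = 0.1288
  grad(y) = -8.9699, v = y - alpha*grad = 0.7656
  prox(v) = soft_thresh(0.7656, 0.1874) = 0.5782
f(x_2) = 4*0.5782^2 - 10*0.5782 + 2.64*|0.5782| = -2.9182


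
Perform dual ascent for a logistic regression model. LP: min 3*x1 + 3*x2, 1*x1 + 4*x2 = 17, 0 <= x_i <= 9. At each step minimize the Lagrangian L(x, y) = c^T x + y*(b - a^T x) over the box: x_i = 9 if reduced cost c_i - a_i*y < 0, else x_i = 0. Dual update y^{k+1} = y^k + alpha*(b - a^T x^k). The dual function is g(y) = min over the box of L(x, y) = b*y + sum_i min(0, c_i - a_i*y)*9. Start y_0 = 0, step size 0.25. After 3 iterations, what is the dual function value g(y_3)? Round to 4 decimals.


Dual ascent for LP: min 3*x1 + 3*x2, 1*x1 + 4*x2 = 17, 0 <= x_i <= 9
Step 1: y^k = 0.0, reduced costs: (3.0, 3.0)
  x^k = (0.0, 0.0), subgradient = b - a^T x = 17.0
  y^{k+1} = 0.0 + 0.25*17.0 = 4.25
Step 2: y^k = 4.25, reduced costs: (-1.25, -14.0)
  x^k = (9.0, 9.0), subgradient = b - a^T x = -28.0
  y^{k+1} = 4.25 + 0.25*-28.0 = -2.75
Step 3: y^k = -2.75, reduced costs: (5.75, 14.0)
  x^k = (0.0, 0.0), subgradient = b - a^T x = 17.0
  y^{k+1} = -2.75 + 0.25*17.0 = 1.5
Dual objective at y_3 = 1.5: reduced costs (1.5, -3.0), box minimizer x = (0.0, 9.0)
g(y_3) = b*y + (c1 - a1*y)*x1 + (c2 - a2*y)*x2 = 17*1.5 + 1.5*0.0 + (-3.0)*9.0 = 25.5 + 0.0 - 27.0 = -1.5


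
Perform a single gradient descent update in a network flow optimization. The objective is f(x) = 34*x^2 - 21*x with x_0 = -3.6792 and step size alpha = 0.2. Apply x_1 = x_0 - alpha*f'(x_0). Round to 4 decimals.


We compute the gradient at x_0 and apply the update.
f'(x) = 68*x - 21
f'(-3.6792) = 68*-3.6792 - 21 = -271.1856
x_1 = -3.6792 - 0.2*-271.1856 = 50.5579


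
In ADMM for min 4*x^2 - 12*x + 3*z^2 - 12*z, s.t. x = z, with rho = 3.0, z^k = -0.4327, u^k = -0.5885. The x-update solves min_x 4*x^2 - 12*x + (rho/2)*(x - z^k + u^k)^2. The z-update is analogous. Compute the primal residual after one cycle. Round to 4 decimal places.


ADMM iteration with rho = 3.0, z^k = -0.4327, u^k = -0.5885
Step 1: x-update.
Minimize 4*x^2 - 12*x + (3.0/2)*(x + 0.4327 - 0.5885)^2
FOC: (2*4 + 3.0)*x = 12 + 3.0*(-0.4327 + 0.5885)
x^{k+1} = 1.1334
Step 2: z-update.
Minimize 3*z^2 - 12*z + (3.0/2)*(1.1334 - z - 0.5885)^2
FOC: (2*3 + 3.0)*z = 12 + 3.0*(1.1334 - 0.5885)
z^{k+1} = 1.515
Step 3: u-update.
u^{k+1} = -0.5885 + 1.1334 - 1.515 = -0.9701
Step 4: Primal residual = |1.1334 - 1.515| = 0.3816


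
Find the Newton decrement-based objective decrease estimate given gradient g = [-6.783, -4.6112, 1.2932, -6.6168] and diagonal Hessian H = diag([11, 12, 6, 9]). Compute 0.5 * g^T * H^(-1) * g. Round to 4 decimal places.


Step 1: H is diagonal, so H^(-1) * g = [-0.6166, -0.3843, 0.2155, -0.7352].
Step 2: g^T H^(-1) g = sum_i g_i^2 / H_ii
  = (-6.783)^2/11 + (-4.6112)^2/12 + (1.2932)^2/6 + (-6.6168)^2/9
  = 4.1826 + 1.7719 + 0.2787 + 4.8647 = 11.098
Step 3: Objective decrease = 0.5 * g^T H^(-1) g = 5.549


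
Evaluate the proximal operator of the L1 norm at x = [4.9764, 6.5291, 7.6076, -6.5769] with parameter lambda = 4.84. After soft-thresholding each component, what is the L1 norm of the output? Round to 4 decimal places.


Soft-thresholding with lambda = 4.84:
prox(4.9764) = sign(4.9764)*max(|4.9764| - 4.84, 0) = 0.1364
prox(6.5291) = sign(6.5291)*max(|6.5291| - 4.84, 0) = 1.6891
prox(7.6076) = sign(7.6076)*max(|7.6076| - 4.84, 0) = 2.7676
prox(-6.5769) = sign(-6.5769)*max(|-6.5769| - 4.84, 0) = -1.7369
prox(x) = [0.1364, 1.6891, 2.7676, -1.7369]
||prox(x)||_1 = 0.1364 + 1.6891 + 2.7676 + 1.7369 = 6.33


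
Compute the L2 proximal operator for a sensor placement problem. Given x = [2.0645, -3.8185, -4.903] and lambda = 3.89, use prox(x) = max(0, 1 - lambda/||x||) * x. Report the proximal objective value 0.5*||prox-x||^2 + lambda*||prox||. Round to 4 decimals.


Step 1: Compute ||x||.
||x|| = 6.5485
Step 2: Compute scaling factor.
scale = max(0, 1 - 3.89/6.5485) = 0.406
Step 3: prox(x) = [0.8381, -1.5502, -1.9905]
||prox(x)|| = 2.6585
Step 4: Proximal objective.
0.5*||prox-x||^2 = 7.5661
lambda*||prox|| = 10.3416
Total = 17.9075


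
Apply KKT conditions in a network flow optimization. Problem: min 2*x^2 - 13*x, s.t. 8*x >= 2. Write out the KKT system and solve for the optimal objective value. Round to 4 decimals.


Step 1: Try lambda = 0 (constraint inactive).
Stationarity: 2*2*x - 13 = 0
x* = 13/(2*2) = 3.25
Check constraint: 8*3.25 = 26.0 >= 2 -- satisfied.
Step 2: Compute optimal value.
f(x*) = 2*3.25^2 - 13*3.25 = -21.125


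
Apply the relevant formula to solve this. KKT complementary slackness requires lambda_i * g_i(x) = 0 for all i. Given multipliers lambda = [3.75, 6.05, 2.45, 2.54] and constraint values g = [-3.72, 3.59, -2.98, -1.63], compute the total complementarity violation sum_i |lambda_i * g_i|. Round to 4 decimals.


KKT complementary slackness check:
lambda_1 * g_1 = 3.75 * -3.72 = -13.95
lambda_2 * g_2 = 6.05 * 3.59 = 21.7195
lambda_3 * g_3 = 2.45 * -2.98 = -7.301
lambda_4 * g_4 = 2.54 * -1.63 = -4.1402
Total violation = 13.95 + 21.7195 + 7.301 + 4.1402 = 47.1107


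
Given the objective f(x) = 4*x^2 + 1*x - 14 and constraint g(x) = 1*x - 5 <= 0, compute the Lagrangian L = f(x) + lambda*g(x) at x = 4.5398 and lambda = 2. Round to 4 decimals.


Step 1: Evaluate f(x).
f(4.5398) = 4*4.5398^2 + 1*4.5398 - 14 = 72.9789
Step 2: Evaluate g(x).
g(4.5398) = 1*4.5398 - 5 = -0.4602
Step 3: Compute Lagrangian.
L = 72.9789 + 2*-0.4602 = 72.0585


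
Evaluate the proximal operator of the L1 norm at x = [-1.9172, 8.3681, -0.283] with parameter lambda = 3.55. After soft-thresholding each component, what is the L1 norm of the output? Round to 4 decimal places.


Soft-thresholding with lambda = 3.55:
prox(-1.9172) = sign(-1.9172)*max(|-1.9172| - 3.55, 0) = 0.0
prox(8.3681) = sign(8.3681)*max(|8.3681| - 3.55, 0) = 4.8181
prox(-0.283) = sign(-0.283)*max(|-0.283| - 3.55, 0) = 0.0
prox(x) = [0.0, 4.8181, 0.0]
||prox(x)||_1 = 0.0 + 4.8181 + 0.0 = 4.8181


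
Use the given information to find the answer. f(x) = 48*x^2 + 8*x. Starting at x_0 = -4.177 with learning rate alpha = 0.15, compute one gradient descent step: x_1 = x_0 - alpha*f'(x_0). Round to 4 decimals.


We compute the gradient at x_0 and apply the update.
f'(x) = 96*x + 8
f'(-4.177) = 96*-4.177 + 8 = -392.992
x_1 = -4.177 - 0.15*-392.992 = 54.7718


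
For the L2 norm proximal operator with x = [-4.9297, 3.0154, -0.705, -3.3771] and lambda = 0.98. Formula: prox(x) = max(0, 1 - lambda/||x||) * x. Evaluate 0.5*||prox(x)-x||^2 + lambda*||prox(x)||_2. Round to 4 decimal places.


Step 1: Compute ||x||.
||x|| = 6.7303
Step 2: Compute scaling factor.
scale = max(0, 1 - 0.98/6.7303) = 0.8544
Step 3: prox(x) = [-4.2119, 2.5763, -0.6023, -2.8854]
||prox(x)|| = 5.7503
Step 4: Proximal objective.
0.5*||prox-x||^2 = 0.4802
lambda*||prox|| = 5.6353
Total = 6.1155


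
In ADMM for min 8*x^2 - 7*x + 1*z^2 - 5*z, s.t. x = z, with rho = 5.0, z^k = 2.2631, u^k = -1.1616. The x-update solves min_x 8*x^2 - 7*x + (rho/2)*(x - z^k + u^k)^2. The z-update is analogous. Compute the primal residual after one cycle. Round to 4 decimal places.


ADMM iteration with rho = 5.0, z^k = 2.2631, u^k = -1.1616
Step 1: x-update.
Minimize 8*x^2 - 7*x + (5.0/2)*(x - 2.2631 - 1.1616)^2
FOC: (2*8 + 5.0)*x = 7 + 5.0*(2.2631 + 1.1616)
x^{k+1} = 1.1487
Step 2: z-update.
Minimize 1*z^2 - 5*z + (5.0/2)*(1.1487 - z - 1.1616)^2
FOC: (2*1 + 5.0)*z = 5 + 5.0*(1.1487 - 1.1616)
z^{k+1} = 0.7051
Step 3: u-update.
u^{k+1} = -1.1616 + 1.1487 - 0.7051 = -0.718
Step 4: Primal residual = |1.1487 - 0.7051| = 0.4436


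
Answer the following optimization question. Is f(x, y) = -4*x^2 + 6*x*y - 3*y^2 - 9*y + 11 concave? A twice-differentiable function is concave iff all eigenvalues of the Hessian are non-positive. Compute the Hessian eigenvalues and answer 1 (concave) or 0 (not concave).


The Hessian of f(x,y) = -4*x^2 + 6*x*y - 3*y^2 - 9*y + 11 is:
H = [[-8, 6], [6, -6]]
Trace = -8 - 6 = -14
Determinant = -8*-6 - (6)^2 = 12
Discriminant = (-14)^2 - 4*12 = 148.0
Eigenvalues: lambda_1 = -13.0828, lambda_2 = -0.9172
The function is concave.

1


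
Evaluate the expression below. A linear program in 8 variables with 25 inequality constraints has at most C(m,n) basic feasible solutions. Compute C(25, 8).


Each vertex corresponds to some choice of n active constraints out of m, so the number of vertices is at most C(m, n) = m! / (n!(m-n)!).
m = 25, n = 8
Numerator: 25 * 24 * 23 * 22 * 21 * 20 * 19 * 18
Denominator: 8! = 40320
C(25, 8) = 1081575


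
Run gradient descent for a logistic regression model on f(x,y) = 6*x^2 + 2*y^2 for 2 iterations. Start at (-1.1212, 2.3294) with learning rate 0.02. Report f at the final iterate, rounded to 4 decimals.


Gradient descent on f(x,y) = 6*x^2 + 2*y^2.
Starting point: (-1.1212, 2.3294), alpha = 0.02
Step 1: grad_x = 2*6*-1.1212 = -13.4544, grad_y = 2*2*2.3294 = 9.3176
  x_1 = -1.1212 - 0.02*-13.4544 = -0.8521
  y_1 = 2.3294 - 0.02*9.3176 = 2.143
Step 2: grad_x = 2*6*-0.8521 = -10.2253, grad_y = 2*2*2.143 = 8.5722
  x_2 = -0.8521 - 0.02*-10.2253 = -0.6476
  y_2 = 2.143 - 0.02*8.5722 = 1.9716
f(-0.6476, 1.9716) = 6*(-0.6476)^2 + 2*1.9716^2 = 10.2908


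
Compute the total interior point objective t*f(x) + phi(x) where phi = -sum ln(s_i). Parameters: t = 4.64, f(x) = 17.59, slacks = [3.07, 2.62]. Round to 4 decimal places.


Step 1: Compute log-barrier.
ln values: [1.1217, 0.9632]
phi = -(1.1217 + 0.9632) = -2.0849
Step 2: Compute augmented objective.
t*f(x) = 4.64*17.59 = 81.6176
Total = 81.6176 - 2.0849 = 79.5327


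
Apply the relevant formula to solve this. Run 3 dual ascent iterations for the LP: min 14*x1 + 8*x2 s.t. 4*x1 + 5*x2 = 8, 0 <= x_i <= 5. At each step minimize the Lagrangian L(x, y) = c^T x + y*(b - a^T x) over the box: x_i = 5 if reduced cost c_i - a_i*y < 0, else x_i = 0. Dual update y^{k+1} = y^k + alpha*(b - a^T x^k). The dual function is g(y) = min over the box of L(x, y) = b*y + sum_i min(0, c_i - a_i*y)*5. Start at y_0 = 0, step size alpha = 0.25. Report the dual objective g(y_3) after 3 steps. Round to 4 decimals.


Dual ascent for LP: min 14*x1 + 8*x2, 4*x1 + 5*x2 = 8, 0 <= x_i <= 5
Step 1: y^k = 0.0, reduced costs: (14.0, 8.0)
  x^k = (0.0, 0.0), subgradient = b - a^T x = 8.0
  y^{k+1} = 0.0 + 0.25*8.0 = 2.0
Step 2: y^k = 2.0, reduced costs: (6.0, -2.0)
  x^k = (0.0, 5.0), subgradient = b - a^T x = -17.0
  y^{k+1} = 2.0 + 0.25*-17.0 = -2.25
Step 3: y^k = -2.25, reduced costs: (23.0, 19.25)
  x^k = (0.0, 0.0), subgradient = b - a^T x = 8.0
  y^{k+1} = -2.25 + 0.25*8.0 = -0.25
Dual objective at y_3 = -0.25: reduced costs (15.0, 9.25), box minimizer x = (0.0, 0.0)
g(y_3) = b*y + (c1 - a1*y)*x1 + (c2 - a2*y)*x2 = 8*(-0.25) + 15.0*0.0 + 9.25*0.0 = -2.0 + 0.0 + 0.0 = -2.0


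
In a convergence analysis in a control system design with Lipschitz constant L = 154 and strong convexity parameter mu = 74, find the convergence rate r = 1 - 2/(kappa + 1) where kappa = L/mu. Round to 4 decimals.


Step 1: Compute the condition number.
kappa = L/mu = 154/74 = 2.0811
Step 2: Compute the convergence rate.
r = 1 - 2/(kappa + 1) = 1 - 2*mu/(L + mu) = (L - mu)/(L + mu) = 80/228 = 0.3509


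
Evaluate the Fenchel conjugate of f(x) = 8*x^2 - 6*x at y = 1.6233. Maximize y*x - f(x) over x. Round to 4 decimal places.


f*(y) = sup_x {y*x - a*x^2 - b*x} = sup_x {(y-b)*x - a*x^2}
FOC: (y - b) - 2a*x = 0 => x* = (y - b)/(2a)
x* = (1.6233 + 6)/(2*8) = 0.4765
f*(1.6233) = (y-b)^2/(4a) = (1.6233 + 6)^2/(4*8)
= 58.1147/32 = 1.8161


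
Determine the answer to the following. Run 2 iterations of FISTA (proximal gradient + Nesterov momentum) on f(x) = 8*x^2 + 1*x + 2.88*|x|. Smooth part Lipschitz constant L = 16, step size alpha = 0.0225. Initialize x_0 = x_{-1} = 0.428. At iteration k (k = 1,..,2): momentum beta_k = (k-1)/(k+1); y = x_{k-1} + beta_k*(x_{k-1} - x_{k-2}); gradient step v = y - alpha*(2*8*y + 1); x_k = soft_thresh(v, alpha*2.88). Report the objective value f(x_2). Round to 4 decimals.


FISTA on f(x) = 8*x^2 + 1*x + 2.88*|x|
L = 16, alpha = 0.0225
Iteration 1: beta = 0.0, y = 0.428 + 0.0*(0.428 - 0.428) = 0.428
  grad(y) = 7.848, v = y - alpha*grad = 0.2514
  prox(v) = soft_thresh(0.2514, 0.0648) = 0.1866
Iteration 2: beta = 0.3333, y = 0.1866 + 0.3333*(0.1866 - 0.428) = 0.1062
  grad(y) = 2.6986, v = y - alpha*grad = 0.0454
  prox(v) = soft_thresh(0.0454, 0.0648) = 0.0
f(x_2) = 8*0.0^2 + 1*0.0 + 2.88*|0.0| = 0.0


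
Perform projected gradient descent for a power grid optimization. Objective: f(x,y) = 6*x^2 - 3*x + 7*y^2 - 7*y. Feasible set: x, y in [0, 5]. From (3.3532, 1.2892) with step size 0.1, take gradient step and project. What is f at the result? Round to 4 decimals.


Step 1: Compute gradient at (3.3532, 1.2892).
grad_x = 2*6*3.3532 - 3 = 37.2384
grad_y = 2*7*1.2892 - 7 = 11.0488
Step 2: Gradient step.
x_raw = 3.3532 - 0.1*37.2384 = -0.3706
y_raw = 1.2892 - 0.1*11.0488 = 0.1843
Step 3: Project onto [0, 5].
x_proj = clip(-0.3706) = 0.0
y_proj = clip(0.1843) = 0.1843
Step 4: Evaluate f.
f(0.0, 0.1843) = -1.0524


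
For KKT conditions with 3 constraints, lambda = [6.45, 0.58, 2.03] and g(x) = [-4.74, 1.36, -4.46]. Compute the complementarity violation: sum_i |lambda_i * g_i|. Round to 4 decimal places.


KKT complementary slackness check:
lambda_1 * g_1 = 6.45 * -4.74 = -30.573
lambda_2 * g_2 = 0.58 * 1.36 = 0.7888
lambda_3 * g_3 = 2.03 * -4.46 = -9.0538
Total violation = 30.573 + 0.7888 + 9.0538 = 40.4156


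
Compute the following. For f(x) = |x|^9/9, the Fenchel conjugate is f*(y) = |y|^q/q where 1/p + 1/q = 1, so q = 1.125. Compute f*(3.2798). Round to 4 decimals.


The conjugate exponent q satisfies 1/p + 1/q = 1.
p = 9, so q = 9/(9 - 1) = 1.125
|y|^q = 3.2798^1.125 = 3.8048
f*(3.2798) = 3.8048 / 1.125 = 3.382


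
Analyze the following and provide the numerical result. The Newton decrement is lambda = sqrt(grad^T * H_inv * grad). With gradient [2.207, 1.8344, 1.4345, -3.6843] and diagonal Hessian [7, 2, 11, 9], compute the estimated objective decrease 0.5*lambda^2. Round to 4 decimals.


Step 1: H is diagonal, so H^(-1) * g = [0.3153, 0.9172, 0.1304, -0.4094].
Step 2: g^T H^(-1) g = sum_i g_i^2 / H_ii
  = (2.207)^2/7 + (1.8344)^2/2 + (1.4345)^2/11 + (-3.6843)^2/9
  = 0.6958 + 1.6825 + 0.1871 + 1.5082 = 4.0736
Step 3: Objective decrease = 0.5 * g^T H^(-1) g = 2.0368


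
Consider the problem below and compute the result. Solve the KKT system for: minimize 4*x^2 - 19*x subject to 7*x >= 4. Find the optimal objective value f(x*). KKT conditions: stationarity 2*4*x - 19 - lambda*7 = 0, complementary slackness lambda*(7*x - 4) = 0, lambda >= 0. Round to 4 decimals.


Step 1: Try lambda = 0 (constraint inactive).
Stationarity: 2*4*x - 19 = 0
x* = 19/(2*4) = 2.375
Check constraint: 7*2.375 = 16.625 >= 4 -- satisfied.
Step 2: Compute optimal value.
f(x*) = 4*2.375^2 - 19*2.375 = -22.5625


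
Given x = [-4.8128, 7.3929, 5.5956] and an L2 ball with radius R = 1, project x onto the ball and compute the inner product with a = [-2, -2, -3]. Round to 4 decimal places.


Step 1: Compute ||x|| (intermediates to 6 decimals).
||x|| = sqrt((-4.8128)^2 + 7.3929^2 + 5.5956^2) = 10.446471
Step 2: Project.
Since ||x|| > R, scale = R/||x|| = 1/10.446471 = 0.095726, proj(x) = scale * x
proj(x) = [-0.46071, 0.707693, 0.535644]
Step 3: Dot product.
a^T * proj(x) = -2*(-0.46071) - 2*0.707693 - 3*0.535644 = -2.1009


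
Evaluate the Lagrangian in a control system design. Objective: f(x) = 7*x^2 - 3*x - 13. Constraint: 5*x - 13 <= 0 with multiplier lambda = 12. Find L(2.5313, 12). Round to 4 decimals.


Step 1: Evaluate f(x).
f(2.5313) = 7*2.5313^2 - 3*2.5313 - 13 = 24.2585
Step 2: Evaluate g(x).
g(2.5313) = 5*2.5313 - 13 = -0.3435
Step 3: Compute Lagrangian.
L = 24.2585 + 12*-0.3435 = 20.1365


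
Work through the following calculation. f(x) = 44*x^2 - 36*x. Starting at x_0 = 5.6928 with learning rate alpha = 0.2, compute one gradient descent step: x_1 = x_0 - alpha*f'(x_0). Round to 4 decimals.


We compute the gradient at x_0 and apply the update.
f'(x) = 88*x - 36
f'(5.6928) = 88*5.6928 - 36 = 464.9664
x_1 = 5.6928 - 0.2*464.9664 = -87.3005


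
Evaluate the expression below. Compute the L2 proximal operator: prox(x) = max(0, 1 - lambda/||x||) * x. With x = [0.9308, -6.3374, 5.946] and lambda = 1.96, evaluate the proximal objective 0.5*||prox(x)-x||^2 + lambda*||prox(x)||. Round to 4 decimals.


Step 1: Compute ||x||.
||x|| = 8.7398
Step 2: Compute scaling factor.
scale = max(0, 1 - 1.96/8.7398) = 0.7757
Step 3: prox(x) = [0.7221, -4.9162, 4.6125]
||prox(x)|| = 6.7798
Step 4: Proximal objective.
0.5*||prox-x||^2 = 1.9208
lambda*||prox|| = 13.2884
Total = 15.2092


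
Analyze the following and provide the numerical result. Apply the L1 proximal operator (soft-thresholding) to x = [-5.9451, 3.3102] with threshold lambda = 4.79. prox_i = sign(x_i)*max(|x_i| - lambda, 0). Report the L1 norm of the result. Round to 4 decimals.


Soft-thresholding with lambda = 4.79:
prox(-5.9451) = sign(-5.9451)*max(|-5.9451| - 4.79, 0) = -1.1551
prox(3.3102) = sign(3.3102)*max(|3.3102| - 4.79, 0) = 0.0
prox(x) = [-1.1551, 0.0]
||prox(x)||_1 = 1.1551 + 0.0 = 1.1551


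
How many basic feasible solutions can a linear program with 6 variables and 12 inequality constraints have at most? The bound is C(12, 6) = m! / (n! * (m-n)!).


Each vertex corresponds to some choice of n active constraints out of m, so the number of vertices is at most C(m, n) = m! / (n!(m-n)!).
m = 12, n = 6
Numerator: 12 * 11 * 10 * 9 * 8 * 7
Denominator: 6! = 720
C(12, 6) = 924


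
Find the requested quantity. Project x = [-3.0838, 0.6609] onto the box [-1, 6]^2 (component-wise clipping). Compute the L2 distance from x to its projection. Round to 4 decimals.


Project each component onto [-1, 6].
clip(-3.0838) = -1.0, clip(0.6609) = 0.6609
Projection = [-1.0, 0.6609]
Squared diffs: [4.3422, 0.0]
Distance = sqrt(4.3422) = 2.0838


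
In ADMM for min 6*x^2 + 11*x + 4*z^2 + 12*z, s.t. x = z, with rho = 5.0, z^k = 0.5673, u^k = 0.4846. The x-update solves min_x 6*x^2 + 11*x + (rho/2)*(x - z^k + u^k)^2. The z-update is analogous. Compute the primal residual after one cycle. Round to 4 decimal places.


ADMM iteration with rho = 5.0, z^k = 0.5673, u^k = 0.4846
Step 1: x-update.
Minimize 6*x^2 + 11*x + (5.0/2)*(x - 0.5673 + 0.4846)^2
FOC: (2*6 + 5.0)*x = -11 + 5.0*(0.5673 - 0.4846)
x^{k+1} = -0.6227
Step 2: z-update.
Minimize 4*z^2 + 12*z + (5.0/2)*(-0.6227 - z + 0.4846)^2
FOC: (2*4 + 5.0)*z = -12 + 5.0*(-0.6227 + 0.4846)
z^{k+1} = -0.9762
Step 3: u-update.
u^{k+1} = 0.4846 - 0.6227 + 0.9762 = 0.8381
Step 4: Primal residual = |-0.6227 + 0.9762| = 0.3535


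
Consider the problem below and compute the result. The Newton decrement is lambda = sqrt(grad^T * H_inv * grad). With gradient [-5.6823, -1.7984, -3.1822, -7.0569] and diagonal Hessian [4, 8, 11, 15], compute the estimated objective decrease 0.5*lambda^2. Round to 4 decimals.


Step 1: H is diagonal, so H^(-1) * g = [-1.4206, -0.2248, -0.2893, -0.4705].
Step 2: g^T H^(-1) g = sum_i g_i^2 / H_ii
  = (-5.6823)^2/4 + (-1.7984)^2/8 + (-3.1822)^2/11 + (-7.0569)^2/15
  = 8.0721 + 0.4043 + 0.9206 + 3.32 = 12.717
Step 3: Objective decrease = 0.5 * g^T H^(-1) g = 6.3585


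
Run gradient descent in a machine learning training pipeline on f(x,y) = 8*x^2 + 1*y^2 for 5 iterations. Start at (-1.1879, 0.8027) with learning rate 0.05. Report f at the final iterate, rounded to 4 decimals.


Gradient descent on f(x,y) = 8*x^2 + 1*y^2.
Starting point: (-1.1879, 0.8027), alpha = 0.05
Step 1: grad_x = 2*8*-1.1879 = -19.0064, grad_y = 2*1*0.8027 = 1.6054
  x_1 = -1.1879 - 0.05*-19.0064 = -0.2376
  y_1 = 0.8027 - 0.05*1.6054 = 0.7224
Step 2: grad_x = 2*8*-0.2376 = -3.8013, grad_y = 2*1*0.7224 = 1.4449
  x_2 = -0.2376 - 0.05*-3.8013 = -0.0475
  y_2 = 0.7224 - 0.05*1.4449 = 0.6502
Step 3: grad_x = 2*8*-0.0475 = -0.7603, grad_y = 2*1*0.6502 = 1.3004
  x_3 = -0.0475 - 0.05*-0.7603 = -0.0095
  y_3 = 0.6502 - 0.05*1.3004 = 0.5852
Step 4: grad_x = 2*8*-0.0095 = -0.1521, grad_y = 2*1*0.5852 = 1.1703
  x_4 = -0.0095 - 0.05*-0.1521 = -0.0019
  y_4 = 0.5852 - 0.05*1.1703 = 0.5267
Step 5: grad_x = 2*8*-0.0019 = -0.0304, grad_y = 2*1*0.5267 = 1.0533
  x_5 = -0.0019 - 0.05*-0.0304 = -0.0004
  y_5 = 0.5267 - 0.05*1.0533 = 0.474
f(-0.0004, 0.474) = 8*(-0.0004)^2 + 1*0.474^2 = 0.2247


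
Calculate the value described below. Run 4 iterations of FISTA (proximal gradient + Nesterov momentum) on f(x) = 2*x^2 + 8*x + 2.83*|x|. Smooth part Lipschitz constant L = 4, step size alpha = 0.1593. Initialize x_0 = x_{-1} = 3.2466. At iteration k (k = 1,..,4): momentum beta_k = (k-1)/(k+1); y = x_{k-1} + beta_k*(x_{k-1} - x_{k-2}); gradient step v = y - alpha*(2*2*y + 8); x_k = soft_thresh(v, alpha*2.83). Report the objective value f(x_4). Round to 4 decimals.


FISTA on f(x) = 2*x^2 + 8*x + 2.83*|x|
L = 4, alpha = 0.1593
Iteration 1: beta = 0.0, y = 3.2466 + 0.0*(3.2466 - 3.2466) = 3.2466
  grad(y) = 20.9864, v = y - alpha*grad = -0.0965
  prox(v) = soft_thresh(-0.0965, 0.4508) = 0.0
Iteration 2: beta = 0.3333, y = 0.0 + 0.3333*(0.0 - 3.2466) = -1.0822
  grad(y) = 3.6712, v = y - alpha*grad = -1.667
  prox(v) = soft_thresh(-1.667, 0.4508) = -1.2162
Iteration 3: beta = 0.5, y = -1.2162 + 0.5*(-1.2162 - 0.0) = -1.8243
  grad(y) = 0.7028, v = y - alpha*grad = -1.9363
  prox(v) = soft_thresh(-1.9363, 0.4508) = -1.4854
Iteration 4: beta = 0.6, y = -1.4854 + 0.6*(-1.4854 + 1.2162) = -1.647
  grad(y) = 1.4121, v = y - alpha*grad = -1.8719
  prox(v) = soft_thresh(-1.8719, 0.4508) = -1.4211
f(x_4) = 2*(-1.4211)^2 + 8*(-1.4211) + 2.83*|-1.4211| = -3.308
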